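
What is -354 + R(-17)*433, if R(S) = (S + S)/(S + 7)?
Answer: 5591/5 ≈ 1118.2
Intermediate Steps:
R(S) = 2*S/(7 + S) (R(S) = (2*S)/(7 + S) = 2*S/(7 + S))
-354 + R(-17)*433 = -354 + (2*(-17)/(7 - 17))*433 = -354 + (2*(-17)/(-10))*433 = -354 + (2*(-17)*(-1/10))*433 = -354 + (17/5)*433 = -354 + 7361/5 = 5591/5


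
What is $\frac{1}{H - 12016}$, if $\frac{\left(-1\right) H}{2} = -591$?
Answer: $- \frac{1}{10834} \approx -9.2302 \cdot 10^{-5}$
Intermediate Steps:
$H = 1182$ ($H = \left(-2\right) \left(-591\right) = 1182$)
$\frac{1}{H - 12016} = \frac{1}{1182 - 12016} = \frac{1}{-10834} = - \frac{1}{10834}$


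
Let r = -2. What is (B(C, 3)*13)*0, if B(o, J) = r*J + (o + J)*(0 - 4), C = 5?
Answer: 0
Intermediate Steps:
B(o, J) = -6*J - 4*o (B(o, J) = -2*J + (o + J)*(0 - 4) = -2*J + (J + o)*(-4) = -2*J + (-4*J - 4*o) = -6*J - 4*o)
(B(C, 3)*13)*0 = ((-6*3 - 4*5)*13)*0 = ((-18 - 20)*13)*0 = -38*13*0 = -494*0 = 0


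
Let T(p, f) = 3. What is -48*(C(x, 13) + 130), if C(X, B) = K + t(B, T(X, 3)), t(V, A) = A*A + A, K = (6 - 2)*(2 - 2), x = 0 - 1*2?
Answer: -6816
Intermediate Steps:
x = -2 (x = 0 - 2 = -2)
K = 0 (K = 4*0 = 0)
t(V, A) = A + A² (t(V, A) = A² + A = A + A²)
C(X, B) = 12 (C(X, B) = 0 + 3*(1 + 3) = 0 + 3*4 = 0 + 12 = 12)
-48*(C(x, 13) + 130) = -48*(12 + 130) = -48*142 = -6816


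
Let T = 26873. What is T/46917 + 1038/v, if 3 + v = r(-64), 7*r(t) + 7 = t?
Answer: -169213303/2158182 ≈ -78.406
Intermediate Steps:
r(t) = -1 + t/7
v = -92/7 (v = -3 + (-1 + (⅐)*(-64)) = -3 + (-1 - 64/7) = -3 - 71/7 = -92/7 ≈ -13.143)
T/46917 + 1038/v = 26873/46917 + 1038/(-92/7) = 26873*(1/46917) + 1038*(-7/92) = 26873/46917 - 3633/46 = -169213303/2158182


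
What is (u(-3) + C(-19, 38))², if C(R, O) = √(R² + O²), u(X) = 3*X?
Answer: 1886 - 342*√5 ≈ 1121.3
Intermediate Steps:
C(R, O) = √(O² + R²)
(u(-3) + C(-19, 38))² = (3*(-3) + √(38² + (-19)²))² = (-9 + √(1444 + 361))² = (-9 + √1805)² = (-9 + 19*√5)²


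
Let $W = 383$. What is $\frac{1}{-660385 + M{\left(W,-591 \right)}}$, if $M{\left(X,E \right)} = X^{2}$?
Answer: $- \frac{1}{513696} \approx -1.9467 \cdot 10^{-6}$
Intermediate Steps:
$\frac{1}{-660385 + M{\left(W,-591 \right)}} = \frac{1}{-660385 + 383^{2}} = \frac{1}{-660385 + 146689} = \frac{1}{-513696} = - \frac{1}{513696}$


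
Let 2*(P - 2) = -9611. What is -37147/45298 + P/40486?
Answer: -156502035/166721348 ≈ -0.93870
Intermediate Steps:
P = -9607/2 (P = 2 + (1/2)*(-9611) = 2 - 9611/2 = -9607/2 ≈ -4803.5)
-37147/45298 + P/40486 = -37147/45298 - 9607/2/40486 = -37147*1/45298 - 9607/2*1/40486 = -3377/4118 - 9607/80972 = -156502035/166721348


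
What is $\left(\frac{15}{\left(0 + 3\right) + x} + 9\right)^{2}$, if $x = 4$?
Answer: $\frac{6084}{49} \approx 124.16$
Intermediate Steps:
$\left(\frac{15}{\left(0 + 3\right) + x} + 9\right)^{2} = \left(\frac{15}{\left(0 + 3\right) + 4} + 9\right)^{2} = \left(\frac{15}{3 + 4} + 9\right)^{2} = \left(\frac{15}{7} + 9\right)^{2} = \left(\frac{78}{7}\right)^{2} = \frac{6084}{49}$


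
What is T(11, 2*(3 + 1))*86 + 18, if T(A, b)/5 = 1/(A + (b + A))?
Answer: 97/3 ≈ 32.333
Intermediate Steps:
T(A, b) = 5/(b + 2*A) (T(A, b) = 5/(A + (b + A)) = 5/(A + (A + b)) = 5/(b + 2*A))
T(11, 2*(3 + 1))*86 + 18 = (5/(2*(3 + 1) + 2*11))*86 + 18 = (5/(2*4 + 22))*86 + 18 = (5/(8 + 22))*86 + 18 = (5/30)*86 + 18 = (5*(1/30))*86 + 18 = (⅙)*86 + 18 = 43/3 + 18 = 97/3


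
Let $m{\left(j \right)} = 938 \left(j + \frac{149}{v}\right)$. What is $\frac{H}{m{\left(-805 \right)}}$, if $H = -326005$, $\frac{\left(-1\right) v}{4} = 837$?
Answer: $\frac{545732370}{1264090541} \approx 0.43172$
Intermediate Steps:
$v = -3348$ ($v = \left(-4\right) 837 = -3348$)
$m{\left(j \right)} = - \frac{69881}{1674} + 938 j$ ($m{\left(j \right)} = 938 \left(j + \frac{149}{-3348}\right) = 938 \left(j + 149 \left(- \frac{1}{3348}\right)\right) = 938 \left(j - \frac{149}{3348}\right) = 938 \left(- \frac{149}{3348} + j\right) = - \frac{69881}{1674} + 938 j$)
$\frac{H}{m{\left(-805 \right)}} = - \frac{326005}{- \frac{69881}{1674} + 938 \left(-805\right)} = - \frac{326005}{- \frac{69881}{1674} - 755090} = - \frac{326005}{- \frac{1264090541}{1674}} = \left(-326005\right) \left(- \frac{1674}{1264090541}\right) = \frac{545732370}{1264090541}$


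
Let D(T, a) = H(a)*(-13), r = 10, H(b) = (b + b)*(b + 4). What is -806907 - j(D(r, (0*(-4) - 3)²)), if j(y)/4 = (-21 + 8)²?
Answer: -807583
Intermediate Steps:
H(b) = 2*b*(4 + b) (H(b) = (2*b)*(4 + b) = 2*b*(4 + b))
D(T, a) = -26*a*(4 + a) (D(T, a) = (2*a*(4 + a))*(-13) = -26*a*(4 + a))
j(y) = 676 (j(y) = 4*(-21 + 8)² = 4*(-13)² = 4*169 = 676)
-806907 - j(D(r, (0*(-4) - 3)²)) = -806907 - 1*676 = -806907 - 676 = -807583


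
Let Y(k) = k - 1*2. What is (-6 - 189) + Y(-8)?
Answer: -205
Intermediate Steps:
Y(k) = -2 + k (Y(k) = k - 2 = -2 + k)
(-6 - 189) + Y(-8) = (-6 - 189) + (-2 - 8) = -195 - 10 = -205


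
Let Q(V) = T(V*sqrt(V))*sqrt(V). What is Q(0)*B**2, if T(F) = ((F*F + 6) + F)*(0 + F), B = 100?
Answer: 0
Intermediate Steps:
T(F) = F*(6 + F + F**2) (T(F) = ((F**2 + 6) + F)*F = ((6 + F**2) + F)*F = (6 + F + F**2)*F = F*(6 + F + F**2))
Q(V) = V**2*(6 + V**3 + V**(3/2)) (Q(V) = ((V*sqrt(V))*(6 + V*sqrt(V) + (V*sqrt(V))**2))*sqrt(V) = (V**(3/2)*(6 + V**(3/2) + (V**(3/2))**2))*sqrt(V) = (V**(3/2)*(6 + V**(3/2) + V**3))*sqrt(V) = (V**(3/2)*(6 + V**3 + V**(3/2)))*sqrt(V) = V**2*(6 + V**3 + V**(3/2)))
Q(0)*B**2 = (0**2*(6 + 0**3 + 0**(3/2)))*100**2 = (0*(6 + 0 + 0))*10000 = (0*6)*10000 = 0*10000 = 0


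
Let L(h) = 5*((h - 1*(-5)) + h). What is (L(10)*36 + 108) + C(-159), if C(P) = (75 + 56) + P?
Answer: 4580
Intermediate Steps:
C(P) = 131 + P
L(h) = 25 + 10*h (L(h) = 5*((h + 5) + h) = 5*((5 + h) + h) = 5*(5 + 2*h) = 25 + 10*h)
(L(10)*36 + 108) + C(-159) = ((25 + 10*10)*36 + 108) + (131 - 159) = ((25 + 100)*36 + 108) - 28 = (125*36 + 108) - 28 = (4500 + 108) - 28 = 4608 - 28 = 4580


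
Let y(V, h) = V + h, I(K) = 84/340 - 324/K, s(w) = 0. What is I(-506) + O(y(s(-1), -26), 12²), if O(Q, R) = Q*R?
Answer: -80495637/21505 ≈ -3743.1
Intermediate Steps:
I(K) = 21/85 - 324/K (I(K) = 84*(1/340) - 324/K = 21/85 - 324/K)
I(-506) + O(y(s(-1), -26), 12²) = (21/85 - 324/(-506)) + (0 - 26)*12² = (21/85 - 324*(-1/506)) - 26*144 = (21/85 + 162/253) - 3744 = 19083/21505 - 3744 = -80495637/21505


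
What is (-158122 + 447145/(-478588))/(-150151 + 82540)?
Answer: 75675738881/32357813268 ≈ 2.3387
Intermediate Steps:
(-158122 + 447145/(-478588))/(-150151 + 82540) = (-158122 + 447145*(-1/478588))/(-67611) = (-158122 - 447145/478588)*(-1/67611) = -75675738881/478588*(-1/67611) = 75675738881/32357813268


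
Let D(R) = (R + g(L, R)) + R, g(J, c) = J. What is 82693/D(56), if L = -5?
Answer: 82693/107 ≈ 772.83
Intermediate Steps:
D(R) = -5 + 2*R (D(R) = (R - 5) + R = (-5 + R) + R = -5 + 2*R)
82693/D(56) = 82693/(-5 + 2*56) = 82693/(-5 + 112) = 82693/107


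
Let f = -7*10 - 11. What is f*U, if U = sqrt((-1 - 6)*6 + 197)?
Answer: -81*sqrt(155) ≈ -1008.4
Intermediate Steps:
U = sqrt(155) (U = sqrt(-7*6 + 197) = sqrt(-42 + 197) = sqrt(155) ≈ 12.450)
f = -81 (f = -70 - 11 = -81)
f*U = -81*sqrt(155)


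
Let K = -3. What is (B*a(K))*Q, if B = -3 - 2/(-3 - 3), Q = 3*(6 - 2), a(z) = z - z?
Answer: 0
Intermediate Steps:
a(z) = 0
Q = 12 (Q = 3*4 = 12)
B = -8/3 (B = -3 - 2/(-6) = -3 - 2*(-1/6) = -3 + 1/3 = -8/3 ≈ -2.6667)
(B*a(K))*Q = -8/3*0*12 = 0*12 = 0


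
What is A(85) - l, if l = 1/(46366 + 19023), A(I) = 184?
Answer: 12031575/65389 ≈ 184.00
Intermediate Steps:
l = 1/65389 ≈ 1.5293e-5
A(85) - l = 184 - 1*1/65389 = 184 - 1/65389 = 12031575/65389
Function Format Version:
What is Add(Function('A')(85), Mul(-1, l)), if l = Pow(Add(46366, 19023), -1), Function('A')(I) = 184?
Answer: Rational(12031575, 65389) ≈ 184.00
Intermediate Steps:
l = Rational(1, 65389) (l = Pow(65389, -1) = Rational(1, 65389) ≈ 1.5293e-5)
Add(Function('A')(85), Mul(-1, l)) = Add(184, Mul(-1, Rational(1, 65389))) = Add(184, Rational(-1, 65389)) = Rational(12031575, 65389)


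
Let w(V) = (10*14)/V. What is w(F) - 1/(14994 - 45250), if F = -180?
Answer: -211783/272304 ≈ -0.77774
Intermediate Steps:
w(V) = 140/V
w(F) - 1/(14994 - 45250) = 140/(-180) - 1/(14994 - 45250) = 140*(-1/180) - 1/(-30256) = -7/9 - 1*(-1/30256) = -7/9 + 1/30256 = -211783/272304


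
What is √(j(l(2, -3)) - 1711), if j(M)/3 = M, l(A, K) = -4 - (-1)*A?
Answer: I*√1717 ≈ 41.437*I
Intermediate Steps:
l(A, K) = -4 + A
j(M) = 3*M
√(j(l(2, -3)) - 1711) = √(3*(-4 + 2) - 1711) = √(3*(-2) - 1711) = √(-6 - 1711) = √(-1717) = I*√1717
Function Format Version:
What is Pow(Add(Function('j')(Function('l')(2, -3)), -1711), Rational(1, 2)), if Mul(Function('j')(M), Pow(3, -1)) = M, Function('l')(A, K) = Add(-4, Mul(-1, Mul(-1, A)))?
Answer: Mul(I, Pow(1717, Rational(1, 2))) ≈ Mul(41.437, I)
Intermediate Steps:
Function('l')(A, K) = Add(-4, A)
Function('j')(M) = Mul(3, M)
Pow(Add(Function('j')(Function('l')(2, -3)), -1711), Rational(1, 2)) = Pow(Add(Mul(3, Add(-4, 2)), -1711), Rational(1, 2)) = Pow(Add(Mul(3, -2), -1711), Rational(1, 2)) = Pow(Add(-6, -1711), Rational(1, 2)) = Pow(-1717, Rational(1, 2)) = Mul(I, Pow(1717, Rational(1, 2)))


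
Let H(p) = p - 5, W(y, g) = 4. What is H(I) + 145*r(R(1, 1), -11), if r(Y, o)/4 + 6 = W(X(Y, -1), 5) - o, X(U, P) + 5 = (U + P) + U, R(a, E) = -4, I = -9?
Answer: 5206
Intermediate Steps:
X(U, P) = -5 + P + 2*U (X(U, P) = -5 + ((U + P) + U) = -5 + ((P + U) + U) = -5 + (P + 2*U) = -5 + P + 2*U)
r(Y, o) = -8 - 4*o (r(Y, o) = -24 + 4*(4 - o) = -24 + (16 - 4*o) = -8 - 4*o)
H(p) = -5 + p
H(I) + 145*r(R(1, 1), -11) = (-5 - 9) + 145*(-8 - 4*(-11)) = -14 + 145*(-8 + 44) = -14 + 145*36 = -14 + 5220 = 5206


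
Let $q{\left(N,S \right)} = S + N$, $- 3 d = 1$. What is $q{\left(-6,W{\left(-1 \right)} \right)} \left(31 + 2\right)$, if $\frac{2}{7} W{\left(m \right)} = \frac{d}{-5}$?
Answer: $- \frac{1903}{10} \approx -190.3$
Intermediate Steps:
$d = - \frac{1}{3}$ ($d = \left(- \frac{1}{3}\right) 1 = - \frac{1}{3} \approx -0.33333$)
$W{\left(m \right)} = \frac{7}{30}$ ($W{\left(m \right)} = \frac{7 \left(- \frac{1}{3 \left(-5\right)}\right)}{2} = \frac{7 \left(\left(- \frac{1}{3}\right) \left(- \frac{1}{5}\right)\right)}{2} = \frac{7}{2} \cdot \frac{1}{15} = \frac{7}{30}$)
$q{\left(N,S \right)} = N + S$
$q{\left(-6,W{\left(-1 \right)} \right)} \left(31 + 2\right) = \left(-6 + \frac{7}{30}\right) \left(31 + 2\right) = \left(- \frac{173}{30}\right) 33 = - \frac{1903}{10}$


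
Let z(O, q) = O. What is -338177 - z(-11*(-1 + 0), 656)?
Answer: -338188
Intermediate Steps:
-338177 - z(-11*(-1 + 0), 656) = -338177 - (-11)*(-1 + 0) = -338177 - (-11)*(-1) = -338177 - 1*11 = -338177 - 11 = -338188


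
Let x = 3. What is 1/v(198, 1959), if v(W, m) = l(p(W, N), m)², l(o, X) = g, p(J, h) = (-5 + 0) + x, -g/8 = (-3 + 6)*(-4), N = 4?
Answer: 1/9216 ≈ 0.00010851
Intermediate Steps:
g = 96 (g = -8*(-3 + 6)*(-4) = -24*(-4) = -8*(-12) = 96)
p(J, h) = -2 (p(J, h) = (-5 + 0) + 3 = -5 + 3 = -2)
l(o, X) = 96
v(W, m) = 9216 (v(W, m) = 96² = 9216)
1/v(198, 1959) = 1/9216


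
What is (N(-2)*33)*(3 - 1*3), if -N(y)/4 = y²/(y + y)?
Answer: 0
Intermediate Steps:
N(y) = -2*y (N(y) = -4*y²/(y + y) = -4*y²/(2*y) = -4*1/(2*y)*y² = -2*y)
(N(-2)*33)*(3 - 1*3) = (-2*(-2)*33)*(3 - 1*3) = (4*33)*(3 - 3) = 132*0 = 0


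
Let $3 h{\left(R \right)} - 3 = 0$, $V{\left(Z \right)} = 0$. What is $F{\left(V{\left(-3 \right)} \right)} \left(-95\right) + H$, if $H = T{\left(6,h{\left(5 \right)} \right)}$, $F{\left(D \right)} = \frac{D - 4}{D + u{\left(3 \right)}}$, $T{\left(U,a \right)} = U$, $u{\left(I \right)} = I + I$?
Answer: $\frac{208}{3} \approx 69.333$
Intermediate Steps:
$h{\left(R \right)} = 1$ ($h{\left(R \right)} = 1 + \frac{1}{3} \cdot 0 = 1 + 0 = 1$)
$u{\left(I \right)} = 2 I$
$F{\left(D \right)} = \frac{-4 + D}{6 + D}$ ($F{\left(D \right)} = \frac{D - 4}{D + 2 \cdot 3} = \frac{-4 + D}{D + 6} = \frac{-4 + D}{6 + D}$)
$H = 6$
$F{\left(V{\left(-3 \right)} \right)} \left(-95\right) + H = \frac{-4 + 0}{6 + 0} \left(-95\right) + 6 = \frac{1}{6} \left(-4\right) \left(-95\right) + 6 = \left(- \frac{2}{3}\right) \left(-95\right) + 6 = \frac{190}{3} + 6 = \frac{208}{3}$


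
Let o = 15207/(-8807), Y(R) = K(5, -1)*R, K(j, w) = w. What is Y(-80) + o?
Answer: 689353/8807 ≈ 78.273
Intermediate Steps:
Y(R) = -R
o = -15207/8807 (o = 15207*(-1/8807) = -15207/8807 ≈ -1.7267)
Y(-80) + o = -1*(-80) - 15207/8807 = 80 - 15207/8807 = 689353/8807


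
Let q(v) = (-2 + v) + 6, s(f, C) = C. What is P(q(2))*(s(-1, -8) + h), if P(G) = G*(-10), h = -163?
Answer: 10260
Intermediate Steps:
q(v) = 4 + v
P(G) = -10*G
P(q(2))*(s(-1, -8) + h) = (-10*(4 + 2))*(-8 - 163) = -10*6*(-171) = -60*(-171) = 10260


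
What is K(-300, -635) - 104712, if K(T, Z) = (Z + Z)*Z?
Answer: 701738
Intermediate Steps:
K(T, Z) = 2*Z² (K(T, Z) = (2*Z)*Z = 2*Z²)
K(-300, -635) - 104712 = 2*(-635)² - 104712 = 2*403225 - 104712 = 806450 - 104712 = 701738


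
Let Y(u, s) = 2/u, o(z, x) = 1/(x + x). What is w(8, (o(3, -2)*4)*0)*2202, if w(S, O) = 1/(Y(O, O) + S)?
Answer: 0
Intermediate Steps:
o(z, x) = 1/(2*x)
w(S, O) = 1/(S + 2/O) (w(S, O) = 1/(2/O + S) = 1/(S + 2/O))
w(8, (o(3, -2)*4)*0)*2202 = (((((½)/(-2))*4)*0)/(2 + ((((½)/(-2))*4)*0)*8))*2202 = (((((½)*(-½))*4)*0)/(2 + ((((½)*(-½))*4)*0)*8))*2202 = ((-¼*4*0)/(2 + (-¼*4*0)*8))*2202 = ((-1*0)/(2 - 1*0*8))*2202 = (0/(2 + 0*8))*2202 = (0/(2 + 0))*2202 = (0/2)*2202 = (0*(½))*2202 = 0*2202 = 0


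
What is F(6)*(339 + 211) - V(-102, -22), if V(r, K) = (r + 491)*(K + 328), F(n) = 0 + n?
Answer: -115734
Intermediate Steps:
F(n) = n
V(r, K) = (328 + K)*(491 + r) (V(r, K) = (491 + r)*(328 + K) = (328 + K)*(491 + r))
F(6)*(339 + 211) - V(-102, -22) = 6*(339 + 211) - (161048 + 328*(-102) + 491*(-22) - 22*(-102)) = 6*550 - (161048 - 33456 - 10802 + 2244) = 3300 - 1*119034 = 3300 - 119034 = -115734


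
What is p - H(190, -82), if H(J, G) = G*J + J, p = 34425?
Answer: 49815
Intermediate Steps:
H(J, G) = J + G*J
p - H(190, -82) = 34425 - 190*(1 - 82) = 34425 - 190*(-81) = 34425 - 1*(-15390) = 34425 + 15390 = 49815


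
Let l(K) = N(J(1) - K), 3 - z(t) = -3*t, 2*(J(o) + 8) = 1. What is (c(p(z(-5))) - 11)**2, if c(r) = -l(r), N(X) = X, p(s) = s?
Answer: 961/4 ≈ 240.25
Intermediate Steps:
J(o) = -15/2 (J(o) = -8 + (1/2)*1 = -8 + 1/2 = -15/2)
z(t) = 3 + 3*t (z(t) = 3 - (-3)*t = 3 + 3*t)
l(K) = -15/2 - K
c(r) = 15/2 + r (c(r) = -(-15/2 - r) = 15/2 + r)
(c(p(z(-5))) - 11)**2 = ((15/2 + (3 + 3*(-5))) - 11)**2 = ((15/2 + (3 - 15)) - 11)**2 = ((15/2 - 12) - 11)**2 = (-9/2 - 11)**2 = (-31/2)**2 = 961/4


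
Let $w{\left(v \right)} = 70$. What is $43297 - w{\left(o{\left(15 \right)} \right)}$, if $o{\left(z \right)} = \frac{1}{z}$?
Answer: $43227$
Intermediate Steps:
$43297 - w{\left(o{\left(15 \right)} \right)} = 43297 - 70 = 43227$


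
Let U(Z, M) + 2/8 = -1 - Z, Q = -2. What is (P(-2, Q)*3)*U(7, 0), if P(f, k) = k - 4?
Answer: 297/2 ≈ 148.50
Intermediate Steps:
U(Z, M) = -5/4 - Z (U(Z, M) = -¼ + (-1 - Z) = -5/4 - Z)
P(f, k) = -4 + k
(P(-2, Q)*3)*U(7, 0) = ((-4 - 2)*3)*(-5/4 - 1*7) = (-6*3)*(-5/4 - 7) = -18*(-33/4) = 297/2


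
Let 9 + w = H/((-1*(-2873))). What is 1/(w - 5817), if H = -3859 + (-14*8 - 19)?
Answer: -2873/16742088 ≈ -0.00017160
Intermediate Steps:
H = -3990 (H = -3859 + (-112 - 19) = -3859 - 131 = -3990)
w = -29847/2873 (w = -9 - 3990/((-1*(-2873))) = -9 - 3990/2873 = -29847/2873 ≈ -10.389)
1/(w - 5817) = 1/(-29847/2873 - 5817) = 1/(-16742088/2873) = -2873/16742088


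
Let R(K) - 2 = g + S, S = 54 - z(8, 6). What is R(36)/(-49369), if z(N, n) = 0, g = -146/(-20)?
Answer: -633/493690 ≈ -0.0012822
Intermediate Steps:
g = 73/10 (g = -146*(-1/20) = 73/10 ≈ 7.3000)
S = 54 (S = 54 - 1*0 = 54 + 0 = 54)
R(K) = 633/10 (R(K) = 2 + (73/10 + 54) = 2 + 613/10 = 633/10)
R(36)/(-49369) = (633/10)/(-49369) = (633/10)*(-1/49369) = -633/493690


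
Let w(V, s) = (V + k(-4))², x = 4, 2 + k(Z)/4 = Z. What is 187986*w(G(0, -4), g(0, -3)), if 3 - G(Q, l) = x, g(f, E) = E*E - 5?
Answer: 117491250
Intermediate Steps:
g(f, E) = -5 + E² (g(f, E) = E² - 5 = -5 + E²)
k(Z) = -8 + 4*Z
G(Q, l) = -1 (G(Q, l) = 3 - 1*4 = 3 - 4 = -1)
w(V, s) = (-24 + V)² (w(V, s) = (V + (-8 + 4*(-4)))² = (V + (-8 - 16))² = (V - 24)² = (-24 + V)²)
187986*w(G(0, -4), g(0, -3)) = 187986*(-24 - 1)² = 187986*(-25)² = 187986*625 = 117491250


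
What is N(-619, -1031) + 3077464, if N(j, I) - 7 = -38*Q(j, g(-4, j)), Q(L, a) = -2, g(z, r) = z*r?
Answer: 3077547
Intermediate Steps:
g(z, r) = r*z
N(j, I) = 83 (N(j, I) = 7 - 38*(-2) = 7 + 76 = 83)
N(-619, -1031) + 3077464 = 83 + 3077464 = 3077547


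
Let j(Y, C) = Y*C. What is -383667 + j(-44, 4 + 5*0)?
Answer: -383843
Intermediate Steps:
j(Y, C) = C*Y
-383667 + j(-44, 4 + 5*0) = -383667 + (4 + 5*0)*(-44) = -383667 + (4 + 0)*(-44) = -383667 + 4*(-44) = -383667 - 176 = -383843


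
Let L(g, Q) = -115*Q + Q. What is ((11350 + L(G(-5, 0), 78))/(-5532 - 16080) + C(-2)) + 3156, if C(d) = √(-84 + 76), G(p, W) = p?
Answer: 34102507/10806 + 2*I*√2 ≈ 3155.9 + 2.8284*I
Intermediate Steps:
L(g, Q) = -114*Q
C(d) = 2*I*√2 (C(d) = √(-8) = 2*I*√2)
((11350 + L(G(-5, 0), 78))/(-5532 - 16080) + C(-2)) + 3156 = ((11350 - 114*78)/(-5532 - 16080) + 2*I*√2) + 3156 = ((11350 - 8892)/(-21612) + 2*I*√2) + 3156 = (2458*(-1/21612) + 2*I*√2) + 3156 = (-1229/10806 + 2*I*√2) + 3156 = 34102507/10806 + 2*I*√2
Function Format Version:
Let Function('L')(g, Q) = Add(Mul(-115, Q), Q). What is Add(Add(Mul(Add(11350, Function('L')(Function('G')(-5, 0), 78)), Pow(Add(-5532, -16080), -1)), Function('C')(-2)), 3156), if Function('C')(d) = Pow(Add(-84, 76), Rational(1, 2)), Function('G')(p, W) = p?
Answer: Add(Rational(34102507, 10806), Mul(2, I, Pow(2, Rational(1, 2)))) ≈ Add(3155.9, Mul(2.8284, I))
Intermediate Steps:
Function('L')(g, Q) = Mul(-114, Q)
Function('C')(d) = Mul(2, I, Pow(2, Rational(1, 2))) (Function('C')(d) = Pow(-8, Rational(1, 2)) = Mul(2, I, Pow(2, Rational(1, 2))))
Add(Add(Mul(Add(11350, Function('L')(Function('G')(-5, 0), 78)), Pow(Add(-5532, -16080), -1)), Function('C')(-2)), 3156) = Add(Add(Mul(Add(11350, Mul(-114, 78)), Pow(Add(-5532, -16080), -1)), Mul(2, I, Pow(2, Rational(1, 2)))), 3156) = Add(Add(Mul(Add(11350, -8892), Pow(-21612, -1)), Mul(2, I, Pow(2, Rational(1, 2)))), 3156) = Add(Add(Mul(2458, Rational(-1, 21612)), Mul(2, I, Pow(2, Rational(1, 2)))), 3156) = Add(Add(Rational(-1229, 10806), Mul(2, I, Pow(2, Rational(1, 2)))), 3156) = Add(Rational(34102507, 10806), Mul(2, I, Pow(2, Rational(1, 2))))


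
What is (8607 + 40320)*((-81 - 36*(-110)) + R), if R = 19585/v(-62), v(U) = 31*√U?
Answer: 189787833 - 958235295*I*√62/1922 ≈ 1.8979e+8 - 3.9257e+6*I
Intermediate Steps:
R = -19585*I*√62/1922 (R = 19585/((31*√(-62))) = 19585/((31*(I*√62))) = 19585/((31*I*√62)) = 19585*(-I*√62/1922) = -19585*I*√62/1922 ≈ -80.235*I)
(8607 + 40320)*((-81 - 36*(-110)) + R) = (8607 + 40320)*((-81 - 36*(-110)) - 19585*I*√62/1922) = 48927*((-81 + 3960) - 19585*I*√62/1922) = 48927*(3879 - 19585*I*√62/1922) = 189787833 - 958235295*I*√62/1922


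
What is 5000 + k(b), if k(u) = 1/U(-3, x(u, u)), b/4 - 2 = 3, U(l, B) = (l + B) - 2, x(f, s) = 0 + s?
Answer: 75001/15 ≈ 5000.1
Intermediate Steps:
x(f, s) = s
U(l, B) = -2 + B + l (U(l, B) = (B + l) - 2 = -2 + B + l)
b = 20 (b = 8 + 4*3 = 8 + 12 = 20)
k(u) = 1/(-5 + u) (k(u) = 1/(-2 + u - 3) = 1/(-5 + u))
5000 + k(b) = 5000 + 1/(-5 + 20) = 5000 + 1/15 = 75001/15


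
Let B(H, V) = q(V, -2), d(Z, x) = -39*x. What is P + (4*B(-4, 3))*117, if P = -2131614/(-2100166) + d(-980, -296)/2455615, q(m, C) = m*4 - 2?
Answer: 12070475302905057/2578599566045 ≈ 4681.0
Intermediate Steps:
q(m, C) = -2 + 4*m (q(m, C) = 4*m - 2 = -2 + 4*m)
B(H, V) = -2 + 4*V
P = 2629333814457/2578599566045 (P = -2131614/(-2100166) - 39*(-296)/2455615 = -2131614*(-1/2100166) + 11544*(1/2455615) = 1065807/1050083 + 11544/2455615 = 2629333814457/2578599566045 ≈ 1.0197)
P + (4*B(-4, 3))*117 = 2629333814457/2578599566045 + (4*(-2 + 4*3))*117 = 2629333814457/2578599566045 + (4*(-2 + 12))*117 = 2629333814457/2578599566045 + (4*10)*117 = 2629333814457/2578599566045 + 40*117 = 2629333814457/2578599566045 + 4680 = 12070475302905057/2578599566045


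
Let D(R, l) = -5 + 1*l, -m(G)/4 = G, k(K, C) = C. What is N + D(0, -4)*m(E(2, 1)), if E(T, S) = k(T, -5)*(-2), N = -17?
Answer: 343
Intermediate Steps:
E(T, S) = 10 (E(T, S) = -5*(-2) = 10)
m(G) = -4*G
D(R, l) = -5 + l
N + D(0, -4)*m(E(2, 1)) = -17 + (-5 - 4)*(-4*10) = -17 - 9*(-40) = -17 + 360 = 343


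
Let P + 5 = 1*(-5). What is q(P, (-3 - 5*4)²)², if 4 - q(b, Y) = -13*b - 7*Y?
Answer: 12794929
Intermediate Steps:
P = -10 (P = -5 + 1*(-5) = -5 - 5 = -10)
q(b, Y) = 4 + 7*Y + 13*b (q(b, Y) = 4 - (-13*b - 7*Y) = 4 + (7*Y + 13*b) = 4 + 7*Y + 13*b)
q(P, (-3 - 5*4)²)² = (4 + 7*(-3 - 5*4)² + 13*(-10))² = (4 + 7*(-3 - 20)² - 130)² = (4 + 7*(-23)² - 130)² = (4 + 7*529 - 130)² = (4 + 3703 - 130)² = 3577² = 12794929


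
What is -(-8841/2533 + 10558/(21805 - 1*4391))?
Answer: 63606880/22054831 ≈ 2.8840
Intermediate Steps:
-(-8841/2533 + 10558/(21805 - 1*4391)) = -(-8841*1/2533 + 10558/(21805 - 4391)) = -(-8841/2533 + 10558/17414) = -(-8841/2533 + 10558*(1/17414)) = -(-8841/2533 + 5279/8707) = -1*(-63606880/22054831) = 63606880/22054831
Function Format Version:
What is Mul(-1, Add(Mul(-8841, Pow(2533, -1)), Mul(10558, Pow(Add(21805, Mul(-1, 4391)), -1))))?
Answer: Rational(63606880, 22054831) ≈ 2.8840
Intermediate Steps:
Mul(-1, Add(Mul(-8841, Pow(2533, -1)), Mul(10558, Pow(Add(21805, Mul(-1, 4391)), -1)))) = Mul(-1, Add(Mul(-8841, Rational(1, 2533)), Mul(10558, Pow(Add(21805, -4391), -1)))) = Mul(-1, Add(Rational(-8841, 2533), Mul(10558, Pow(17414, -1)))) = Mul(-1, Add(Rational(-8841, 2533), Mul(10558, Rational(1, 17414)))) = Mul(-1, Add(Rational(-8841, 2533), Rational(5279, 8707))) = Mul(-1, Rational(-63606880, 22054831)) = Rational(63606880, 22054831)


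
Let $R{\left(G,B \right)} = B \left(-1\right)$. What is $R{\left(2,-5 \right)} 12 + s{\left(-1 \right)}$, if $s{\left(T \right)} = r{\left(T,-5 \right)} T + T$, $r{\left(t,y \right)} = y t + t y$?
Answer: $49$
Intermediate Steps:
$r{\left(t,y \right)} = 2 t y$ ($r{\left(t,y \right)} = t y + t y = 2 t y$)
$R{\left(G,B \right)} = - B$
$s{\left(T \right)} = T - 10 T^{2}$ ($s{\left(T \right)} = 2 T \left(-5\right) T + T = - 10 T T + T = - 10 T^{2} + T = T - 10 T^{2}$)
$R{\left(2,-5 \right)} 12 + s{\left(-1 \right)} = \left(-1\right) \left(-5\right) 12 - \left(1 - -10\right) = 5 \cdot 12 - \left(1 + 10\right) = 60 - 11 = 49$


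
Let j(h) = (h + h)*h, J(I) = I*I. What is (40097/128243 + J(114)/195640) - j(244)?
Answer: -746860682953583/6272365130 ≈ -1.1907e+5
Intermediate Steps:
J(I) = I²
j(h) = 2*h² (j(h) = (2*h)*h = 2*h²)
(40097/128243 + J(114)/195640) - j(244) = (40097/128243 + 114²/195640) - 2*244² = (40097*(1/128243) + 12996*(1/195640)) - 2*59536 = (40097/128243 + 3249/48910) - 1*119072 = 2377805777/6272365130 - 119072 = -746860682953583/6272365130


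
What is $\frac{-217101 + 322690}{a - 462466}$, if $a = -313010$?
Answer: $- \frac{105589}{775476} \approx -0.13616$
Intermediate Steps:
$\frac{-217101 + 322690}{a - 462466} = \frac{-217101 + 322690}{-313010 - 462466} = \frac{105589}{-775476} = 105589 \left(- \frac{1}{775476}\right) = - \frac{105589}{775476}$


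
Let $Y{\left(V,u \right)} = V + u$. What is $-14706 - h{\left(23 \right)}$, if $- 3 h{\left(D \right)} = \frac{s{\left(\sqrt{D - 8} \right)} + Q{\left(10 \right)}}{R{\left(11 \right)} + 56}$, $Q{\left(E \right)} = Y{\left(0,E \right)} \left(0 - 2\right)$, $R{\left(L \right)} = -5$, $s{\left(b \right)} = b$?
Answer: $- \frac{2250038}{153} + \frac{\sqrt{15}}{153} \approx -14706.0$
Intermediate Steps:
$Q{\left(E \right)} = - 2 E$ ($Q{\left(E \right)} = \left(0 + E\right) \left(0 - 2\right) = E \left(-2\right) = - 2 E$)
$h{\left(D \right)} = \frac{20}{153} - \frac{\sqrt{-8 + D}}{153}$ ($h{\left(D \right)} = - \frac{\left(\sqrt{D - 8} - 20\right) \frac{1}{-5 + 56}}{3} = - \frac{\left(\sqrt{-8 + D} - 20\right) \frac{1}{51}}{3} = - \frac{\left(-20 + \sqrt{-8 + D}\right) \frac{1}{51}}{3} = - \frac{- \frac{20}{51} + \frac{\sqrt{-8 + D}}{51}}{3} = \frac{20}{153} - \frac{\sqrt{-8 + D}}{153}$)
$-14706 - h{\left(23 \right)} = -14706 - \left(\frac{20}{153} - \frac{\sqrt{-8 + 23}}{153}\right) = -14706 - \left(\frac{20}{153} - \frac{\sqrt{15}}{153}\right) = - \frac{2250038}{153} + \frac{\sqrt{15}}{153}$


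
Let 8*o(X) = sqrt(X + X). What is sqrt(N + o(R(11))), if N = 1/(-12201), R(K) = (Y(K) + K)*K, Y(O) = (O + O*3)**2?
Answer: sqrt(-3984 + 66837078*sqrt(354))/6972 ≈ 5.0863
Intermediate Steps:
Y(O) = 16*O**2 (Y(O) = (O + 3*O)**2 = (4*O)**2 = 16*O**2)
R(K) = K*(K + 16*K**2) (R(K) = (16*K**2 + K)*K = (K + 16*K**2)*K = K*(K + 16*K**2))
o(X) = sqrt(2)*sqrt(X)/8 (o(X) = sqrt(X + X)/8 = sqrt(2*X)/8 = (sqrt(2)*sqrt(X))/8 = sqrt(2)*sqrt(X)/8)
N = -1/12201 ≈ -8.1960e-5
sqrt(N + o(R(11))) = sqrt(-1/12201 + sqrt(2)*sqrt(11**2*(1 + 16*11))/8) = sqrt(-1/12201 + sqrt(2)*sqrt(121*(1 + 176))/8) = sqrt(-1/12201 + sqrt(2)*sqrt(121*177)/8) = sqrt(-1/12201 + sqrt(2)*sqrt(21417)/8) = sqrt(-1/12201 + sqrt(2)*(11*sqrt(177))/8) = sqrt(-1/12201 + 11*sqrt(354)/8)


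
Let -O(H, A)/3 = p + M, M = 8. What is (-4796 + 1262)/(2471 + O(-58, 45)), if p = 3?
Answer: -1767/1219 ≈ -1.4495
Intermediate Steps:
O(H, A) = -33 (O(H, A) = -3*(3 + 8) = -3*11 = -33)
(-4796 + 1262)/(2471 + O(-58, 45)) = (-4796 + 1262)/(2471 - 33) = -3534/2438 = -3534*1/2438 = -1767/1219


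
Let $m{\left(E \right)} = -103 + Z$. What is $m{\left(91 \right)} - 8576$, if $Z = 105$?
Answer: $-8574$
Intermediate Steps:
$m{\left(E \right)} = 2$ ($m{\left(E \right)} = -103 + 105 = 2$)
$m{\left(91 \right)} - 8576 = 2 - 8576 = -8574$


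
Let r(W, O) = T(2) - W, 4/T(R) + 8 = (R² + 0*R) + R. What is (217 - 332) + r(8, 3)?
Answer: -125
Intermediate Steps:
T(R) = 4/(-8 + R + R²) (T(R) = 4/(-8 + ((R² + 0*R) + R)) = 4/(-8 + ((R² + 0) + R)) = 4/(-8 + (R² + R)) = 4/(-8 + (R + R²)) = 4/(-8 + R + R²))
r(W, O) = -2 - W (r(W, O) = 4/(-8 + 2 + 2²) - W = 4/(-8 + 2 + 4) - W = 4/(-2) - W = 4*(-½) - W = -2 - W)
(217 - 332) + r(8, 3) = (217 - 332) + (-2 - 1*8) = -115 + (-2 - 8) = -115 - 10 = -125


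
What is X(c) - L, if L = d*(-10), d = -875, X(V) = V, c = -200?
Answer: -8950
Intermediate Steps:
L = 8750 (L = -875*(-10) = 8750)
X(c) - L = -200 - 1*8750 = -200 - 8750 = -8950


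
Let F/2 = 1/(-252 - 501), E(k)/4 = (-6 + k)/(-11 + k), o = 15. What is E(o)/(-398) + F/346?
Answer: -1172819/51847062 ≈ -0.022621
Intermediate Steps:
E(k) = 4*(-6 + k)/(-11 + k) (E(k) = 4*((-6 + k)/(-11 + k)) = 4*(-6 + k)/(-11 + k))
F = -2/753 (F = 2/(-252 - 501) = 2/(-753) = 2*(-1/753) = -2/753 ≈ -0.0026560)
E(o)/(-398) + F/346 = (4*(-6 + 15)/(-11 + 15))/(-398) - 2/753/346 = (4*9/4)*(-1/398) - 2/753*1/346 = (4*(¼)*9)*(-1/398) - 1/130269 = 9*(-1/398) - 1/130269 = -9/398 - 1/130269 = -1172819/51847062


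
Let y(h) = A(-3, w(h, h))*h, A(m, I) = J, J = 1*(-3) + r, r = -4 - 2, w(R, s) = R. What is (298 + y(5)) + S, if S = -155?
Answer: 98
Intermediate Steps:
r = -6
J = -9 (J = 1*(-3) - 6 = -3 - 6 = -9)
A(m, I) = -9
y(h) = -9*h
(298 + y(5)) + S = (298 - 9*5) - 155 = (298 - 45) - 155 = 253 - 155 = 98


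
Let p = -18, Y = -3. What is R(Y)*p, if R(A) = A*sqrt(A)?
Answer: 54*I*sqrt(3) ≈ 93.531*I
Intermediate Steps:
R(A) = A**(3/2)
R(Y)*p = (-3)**(3/2)*(-18) = -3*I*sqrt(3)*(-18) = 54*I*sqrt(3)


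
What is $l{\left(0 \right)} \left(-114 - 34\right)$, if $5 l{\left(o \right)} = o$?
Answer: $0$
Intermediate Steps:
$l{\left(o \right)} = \frac{o}{5}$
$l{\left(0 \right)} \left(-114 - 34\right) = \frac{1}{5} \cdot 0 \left(-114 - 34\right) = 0 \left(-114 - 34\right) = 0 \left(-148\right) = 0$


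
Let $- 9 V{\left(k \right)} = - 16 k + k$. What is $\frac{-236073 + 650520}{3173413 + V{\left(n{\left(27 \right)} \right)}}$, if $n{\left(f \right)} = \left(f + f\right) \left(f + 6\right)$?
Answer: $\frac{414447}{3176383} \approx 0.13048$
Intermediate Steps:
$n{\left(f \right)} = 2 f \left(6 + f\right)$
$V{\left(k \right)} = \frac{5 k}{3}$ ($V{\left(k \right)} = - \frac{- 16 k + k}{9} = - \frac{\left(-15\right) k}{9} = \frac{5 k}{3}$)
$\frac{-236073 + 650520}{3173413 + V{\left(n{\left(27 \right)} \right)}} = \frac{-236073 + 650520}{3173413 + \frac{5 \cdot 2 \cdot 27 \left(6 + 27\right)}{3}} = \frac{414447}{3173413 + \frac{5 \cdot 2 \cdot 27 \cdot 33}{3}} = \frac{414447}{3173413 + \frac{5}{3} \cdot 1782} = \frac{414447}{3173413 + 2970} = \frac{414447}{3176383}$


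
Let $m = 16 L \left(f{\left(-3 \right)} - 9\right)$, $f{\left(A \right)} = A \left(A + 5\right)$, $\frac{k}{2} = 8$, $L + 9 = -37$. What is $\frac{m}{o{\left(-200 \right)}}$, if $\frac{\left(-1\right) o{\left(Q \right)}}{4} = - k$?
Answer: $\frac{345}{2} \approx 172.5$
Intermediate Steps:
$L = -46$ ($L = -9 - 37 = -46$)
$k = 16$ ($k = 2 \cdot 8 = 16$)
$f{\left(A \right)} = A \left(5 + A\right)$
$o{\left(Q \right)} = 64$ ($o{\left(Q \right)} = - 4 \left(\left(-1\right) 16\right) = \left(-4\right) \left(-16\right) = 64$)
$m = 11040$ ($m = 16 \left(-46\right) \left(- 3 \left(5 - 3\right) - 9\right) = - 736 \left(\left(-3\right) 2 - 9\right) = - 736 \left(-6 - 9\right) = \left(-736\right) \left(-15\right) = 11040$)
$\frac{m}{o{\left(-200 \right)}} = \frac{11040}{64} = 11040 \cdot \frac{1}{64} = \frac{345}{2}$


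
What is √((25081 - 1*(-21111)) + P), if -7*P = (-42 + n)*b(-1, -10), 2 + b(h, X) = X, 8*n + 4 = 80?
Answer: √2260678/7 ≈ 214.79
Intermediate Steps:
n = 19/2 (n = -½ + (⅛)*80 = -½ + 10 = 19/2 ≈ 9.5000)
b(h, X) = -2 + X
P = -390/7 (P = -(-42 + 19/2)*(-2 - 10)/7 = -(-65)*(-12)/14 = -⅐*390 = -390/7 ≈ -55.714)
√((25081 - 1*(-21111)) + P) = √((25081 - 1*(-21111)) - 390/7) = √((25081 + 21111) - 390/7) = √(46192 - 390/7) = √(322954/7) = √2260678/7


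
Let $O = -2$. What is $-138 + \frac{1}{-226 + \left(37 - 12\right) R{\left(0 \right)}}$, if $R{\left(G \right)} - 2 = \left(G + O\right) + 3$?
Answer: $- \frac{20839}{151} \approx -138.01$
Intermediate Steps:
$R{\left(G \right)} = 3 + G$ ($R{\left(G \right)} = 2 + \left(\left(G - 2\right) + 3\right) = 2 + \left(\left(-2 + G\right) + 3\right) = 2 + \left(1 + G\right) = 3 + G$)
$-138 + \frac{1}{-226 + \left(37 - 12\right) R{\left(0 \right)}} = -138 + \frac{1}{-226 + \left(37 - 12\right) \left(3 + 0\right)} = -138 + \frac{1}{-226 + 25 \cdot 3} = -138 + \frac{1}{-226 + 75} = -138 + \frac{1}{-151} = -138 - \frac{1}{151} = - \frac{20839}{151}$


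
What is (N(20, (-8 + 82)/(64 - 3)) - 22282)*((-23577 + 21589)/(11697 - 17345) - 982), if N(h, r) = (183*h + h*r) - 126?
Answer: 395779123719/21533 ≈ 1.8380e+7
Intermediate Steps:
N(h, r) = -126 + 183*h + h*r
(N(20, (-8 + 82)/(64 - 3)) - 22282)*((-23577 + 21589)/(11697 - 17345) - 982) = ((-126 + 183*20 + 20*((-8 + 82)/(64 - 3))) - 22282)*((-23577 + 21589)/(11697 - 17345) - 982) = ((-126 + 3660 + 20*(74/61)) - 22282)*(-1988/(-5648) - 982) = ((-126 + 3660 + 20*(74*(1/61))) - 22282)*(-1988*(-1/5648) - 982) = ((-126 + 3660 + 20*(74/61)) - 22282)*(497/1412 - 982) = ((-126 + 3660 + 1480/61) - 22282)*(-1386087/1412) = (217054/61 - 22282)*(-1386087/1412) = -1142148/61*(-1386087/1412) = 395779123719/21533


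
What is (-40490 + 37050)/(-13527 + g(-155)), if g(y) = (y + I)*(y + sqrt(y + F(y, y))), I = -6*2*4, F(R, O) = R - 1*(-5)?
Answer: -61706720/334340589 - 698320*I*sqrt(305)/334340589 ≈ -0.18456 - 0.036477*I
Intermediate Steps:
F(R, O) = 5 + R (F(R, O) = R + 5 = 5 + R)
I = -48 (I = -12*4 = -48)
g(y) = (-48 + y)*(y + sqrt(5 + 2*y)) (g(y) = (y - 48)*(y + sqrt(y + (5 + y))) = (-48 + y)*(y + sqrt(5 + 2*y)))
(-40490 + 37050)/(-13527 + g(-155)) = (-40490 + 37050)/(-13527 + ((-155)**2 - 48*(-155) - 48*sqrt(5 + 2*(-155)) - 155*sqrt(5 + 2*(-155)))) = -3440/(-13527 + (24025 + 7440 - 48*sqrt(5 - 310) - 155*sqrt(5 - 310))) = -3440/(-13527 + (24025 + 7440 - 48*I*sqrt(305) - 155*I*sqrt(305))) = -3440/(-13527 + (31465 - 203*I*sqrt(305))) = -3440/(17938 - 203*I*sqrt(305))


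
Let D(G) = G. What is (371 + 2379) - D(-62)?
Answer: 2812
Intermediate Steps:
(371 + 2379) - D(-62) = (371 + 2379) - 1*(-62) = 2750 + 62 = 2812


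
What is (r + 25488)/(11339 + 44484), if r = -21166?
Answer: 4322/55823 ≈ 0.077423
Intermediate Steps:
(r + 25488)/(11339 + 44484) = (-21166 + 25488)/(11339 + 44484) = 4322/55823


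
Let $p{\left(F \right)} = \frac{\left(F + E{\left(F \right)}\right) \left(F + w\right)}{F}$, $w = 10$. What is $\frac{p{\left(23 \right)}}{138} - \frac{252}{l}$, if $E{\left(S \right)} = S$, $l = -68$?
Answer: $\frac{1636}{391} \approx 4.1841$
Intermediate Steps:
$p{\left(F \right)} = 20 + 2 F$ ($p{\left(F \right)} = \frac{\left(F + F\right) \left(F + 10\right)}{F} = \frac{2 F \left(10 + F\right)}{F} = 20 + 2 F$)
$\frac{p{\left(23 \right)}}{138} - \frac{252}{l} = \frac{20 + 2 \cdot 23}{138} - \frac{252}{-68} = \left(20 + 46\right) \frac{1}{138} - - \frac{63}{17} = 66 \cdot \frac{1}{138} + \frac{63}{17} = \frac{11}{23} + \frac{63}{17} = \frac{1636}{391}$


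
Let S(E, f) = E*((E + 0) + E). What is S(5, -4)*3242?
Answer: 162100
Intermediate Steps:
S(E, f) = 2*E² (S(E, f) = E*(E + E) = E*(2*E) = 2*E²)
S(5, -4)*3242 = (2*5²)*3242 = (2*25)*3242 = 50*3242 = 162100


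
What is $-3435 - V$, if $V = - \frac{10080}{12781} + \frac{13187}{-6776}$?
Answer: $- \frac{297248087233}{86604056} \approx -3432.3$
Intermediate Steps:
$V = - \frac{236845127}{86604056}$ ($V = \left(-10080\right) \frac{1}{12781} + 13187 \left(- \frac{1}{6776}\right) = - \frac{10080}{12781} - \frac{13187}{6776} = - \frac{236845127}{86604056} \approx -2.7348$)
$-3435 - V = -3435 - - \frac{236845127}{86604056} = -3435 + \frac{236845127}{86604056} = - \frac{297248087233}{86604056}$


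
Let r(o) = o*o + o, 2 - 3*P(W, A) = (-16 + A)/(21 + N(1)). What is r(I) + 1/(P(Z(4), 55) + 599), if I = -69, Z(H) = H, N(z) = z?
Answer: 185517054/39539 ≈ 4692.0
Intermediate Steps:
P(W, A) = 10/11 - A/66 (P(W, A) = ⅔ - (-16 + A)/(3*(21 + 1)) = ⅔ - (-16 + A)/(3*22) = ⅔ - (-8/11 + A/22)/3 = ⅔ + (8/33 - A/66) = 10/11 - A/66)
r(o) = o + o² (r(o) = o² + o = o + o²)
r(I) + 1/(P(Z(4), 55) + 599) = -69*(1 - 69) + 1/((10/11 - 1/66*55) + 599) = -69*(-68) + 1/((10/11 - ⅚) + 599) = 4692 + 1/(5/66 + 599) = 4692 + 1/(39539/66) = 4692 + 66/39539 = 185517054/39539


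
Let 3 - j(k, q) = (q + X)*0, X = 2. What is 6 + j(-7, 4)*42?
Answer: 132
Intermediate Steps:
j(k, q) = 3 (j(k, q) = 3 - (q + 2)*0 = 3 - (2 + q)*0 = 3 - 1*0 = 3 + 0 = 3)
6 + j(-7, 4)*42 = 6 + 3*42 = 6 + 126 = 132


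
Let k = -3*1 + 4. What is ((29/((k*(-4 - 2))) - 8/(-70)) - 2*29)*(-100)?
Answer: 131710/21 ≈ 6271.9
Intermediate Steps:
k = 1 (k = -3 + 4 = 1)
((29/((k*(-4 - 2))) - 8/(-70)) - 2*29)*(-100) = ((29/((1*(-4 - 2))) - 8/(-70)) - 2*29)*(-100) = ((29/((1*(-6))) - 8*(-1/70)) - 58)*(-100) = ((29/(-6) + 4/35) - 58)*(-100) = ((29*(-1/6) + 4/35) - 58)*(-100) = ((-29/6 + 4/35) - 58)*(-100) = (-991/210 - 58)*(-100) = -13171/210*(-100) = 131710/21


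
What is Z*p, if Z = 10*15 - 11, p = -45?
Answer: -6255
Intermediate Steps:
Z = 139 (Z = 150 - 11 = 139)
Z*p = 139*(-45) = -6255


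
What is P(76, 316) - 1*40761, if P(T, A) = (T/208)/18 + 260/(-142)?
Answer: -2708933347/66456 ≈ -40763.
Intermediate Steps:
P(T, A) = -130/71 + T/3744 (P(T, A) = (T*(1/208))*(1/18) + 260*(-1/142) = (T/208)*(1/18) - 130/71 = T/3744 - 130/71 = -130/71 + T/3744)
P(76, 316) - 1*40761 = (-130/71 + (1/3744)*76) - 1*40761 = (-130/71 + 19/936) - 40761 = -120331/66456 - 40761 = -2708933347/66456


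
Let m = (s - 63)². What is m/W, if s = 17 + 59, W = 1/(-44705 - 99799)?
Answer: -24421176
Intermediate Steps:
W = -1/144504 (W = 1/(-144504) = -1/144504 ≈ -6.9202e-6)
s = 76
m = 169 (m = (76 - 63)² = 13² = 169)
m/W = 169/(-1/144504) = 169*(-144504) = -24421176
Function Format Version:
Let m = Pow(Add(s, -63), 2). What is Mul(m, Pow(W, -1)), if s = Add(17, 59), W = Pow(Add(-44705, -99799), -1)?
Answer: -24421176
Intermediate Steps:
W = Rational(-1, 144504) (W = Pow(-144504, -1) = Rational(-1, 144504) ≈ -6.9202e-6)
s = 76
m = 169 (m = Pow(Add(76, -63), 2) = Pow(13, 2) = 169)
Mul(m, Pow(W, -1)) = Mul(169, Pow(Rational(-1, 144504), -1)) = Mul(169, -144504) = -24421176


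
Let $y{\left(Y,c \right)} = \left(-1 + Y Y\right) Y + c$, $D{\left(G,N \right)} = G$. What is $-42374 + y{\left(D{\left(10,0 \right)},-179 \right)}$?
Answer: $-41563$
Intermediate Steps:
$y{\left(Y,c \right)} = c + Y \left(-1 + Y^{2}\right)$ ($y{\left(Y,c \right)} = \left(-1 + Y^{2}\right) Y + c = Y \left(-1 + Y^{2}\right) + c = c + Y \left(-1 + Y^{2}\right)$)
$-42374 + y{\left(D{\left(10,0 \right)},-179 \right)} = -42374 - \left(189 - 1000\right) = -42374 - -811 = -42374 + 811 = -41563$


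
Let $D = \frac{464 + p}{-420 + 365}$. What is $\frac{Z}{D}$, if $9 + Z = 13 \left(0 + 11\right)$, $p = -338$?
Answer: $- \frac{3685}{63} \approx -58.492$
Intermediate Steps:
$Z = 134$ ($Z = -9 + 13 \left(0 + 11\right) = -9 + 13 \cdot 11 = -9 + 143 = 134$)
$D = - \frac{126}{55}$ ($D = \frac{464 - 338}{-420 + 365} = \frac{126}{-55} = 126 \left(- \frac{1}{55}\right) = - \frac{126}{55} \approx -2.2909$)
$\frac{Z}{D} = \frac{134}{- \frac{126}{55}} = 134 \left(- \frac{55}{126}\right) = - \frac{3685}{63}$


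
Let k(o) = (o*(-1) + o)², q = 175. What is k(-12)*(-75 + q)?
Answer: 0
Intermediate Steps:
k(o) = 0 (k(o) = (-o + o)² = 0² = 0)
k(-12)*(-75 + q) = 0*(-75 + 175) = 0*100 = 0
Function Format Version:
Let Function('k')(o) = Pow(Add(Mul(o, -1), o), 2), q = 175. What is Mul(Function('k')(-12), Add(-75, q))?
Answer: 0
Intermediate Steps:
Function('k')(o) = 0 (Function('k')(o) = Pow(Add(Mul(-1, o), o), 2) = Pow(0, 2) = 0)
Mul(Function('k')(-12), Add(-75, q)) = Mul(0, Add(-75, 175)) = Mul(0, 100) = 0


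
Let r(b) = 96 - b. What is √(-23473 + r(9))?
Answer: I*√23386 ≈ 152.92*I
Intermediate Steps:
√(-23473 + r(9)) = √(-23473 + (96 - 1*9)) = √(-23473 + (96 - 9)) = √(-23473 + 87) = √(-23386) = I*√23386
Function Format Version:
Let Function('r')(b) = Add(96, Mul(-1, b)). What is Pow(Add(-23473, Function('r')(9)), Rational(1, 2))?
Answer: Mul(I, Pow(23386, Rational(1, 2))) ≈ Mul(152.92, I)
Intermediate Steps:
Pow(Add(-23473, Function('r')(9)), Rational(1, 2)) = Pow(Add(-23473, Add(96, Mul(-1, 9))), Rational(1, 2)) = Pow(Add(-23473, Add(96, -9)), Rational(1, 2)) = Pow(Add(-23473, 87), Rational(1, 2)) = Pow(-23386, Rational(1, 2)) = Mul(I, Pow(23386, Rational(1, 2)))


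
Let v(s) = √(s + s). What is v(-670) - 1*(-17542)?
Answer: 17542 + 2*I*√335 ≈ 17542.0 + 36.606*I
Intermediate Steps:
v(s) = √2*√s (v(s) = √(2*s) = √2*√s)
v(-670) - 1*(-17542) = √2*√(-670) - 1*(-17542) = √2*(I*√670) + 17542 = 2*I*√335 + 17542 = 17542 + 2*I*√335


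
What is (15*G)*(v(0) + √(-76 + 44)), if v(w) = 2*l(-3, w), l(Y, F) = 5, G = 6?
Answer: 900 + 360*I*√2 ≈ 900.0 + 509.12*I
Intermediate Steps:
v(w) = 10 (v(w) = 2*5 = 10)
(15*G)*(v(0) + √(-76 + 44)) = (15*6)*(10 + √(-76 + 44)) = 90*(10 + √(-32)) = 90*(10 + 4*I*√2) = 900 + 360*I*√2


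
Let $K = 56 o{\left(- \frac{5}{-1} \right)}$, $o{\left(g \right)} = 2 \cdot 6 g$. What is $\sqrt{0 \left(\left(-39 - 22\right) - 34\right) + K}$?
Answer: $4 \sqrt{210} \approx 57.966$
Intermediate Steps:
$o{\left(g \right)} = 12 g$
$K = 3360$ ($K = 56 \cdot 12 \left(- \frac{5}{-1}\right) = 56 \cdot 12 \left(\left(-5\right) \left(-1\right)\right) = 56 \cdot 12 \cdot 5 = 56 \cdot 60 = 3360$)
$\sqrt{0 \left(\left(-39 - 22\right) - 34\right) + K} = \sqrt{0 \left(\left(-39 - 22\right) - 34\right) + 3360} = \sqrt{0 \left(-61 - 34\right) + 3360} = \sqrt{0 \left(-95\right) + 3360} = \sqrt{0 + 3360} = \sqrt{3360} = 4 \sqrt{210}$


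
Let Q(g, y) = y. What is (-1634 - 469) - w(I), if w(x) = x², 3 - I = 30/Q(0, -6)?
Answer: -2167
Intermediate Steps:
I = 8 (I = 3 - 30/(-6) = 3 - 30*(-1)/6 = 3 - 1*(-5) = 3 + 5 = 8)
(-1634 - 469) - w(I) = (-1634 - 469) - 1*8² = (-1634 - 1*469) - 1*64 = (-1634 - 469) - 64 = -2103 - 64 = -2167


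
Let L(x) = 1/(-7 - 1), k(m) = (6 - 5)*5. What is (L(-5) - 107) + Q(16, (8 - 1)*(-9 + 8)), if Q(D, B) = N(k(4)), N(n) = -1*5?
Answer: -897/8 ≈ -112.13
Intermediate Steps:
k(m) = 5 (k(m) = 1*5 = 5)
L(x) = -1/8 (L(x) = 1/(-8) = -1/8)
N(n) = -5
Q(D, B) = -5
(L(-5) - 107) + Q(16, (8 - 1)*(-9 + 8)) = (-1/8 - 107) - 5 = -857/8 - 5 = -897/8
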